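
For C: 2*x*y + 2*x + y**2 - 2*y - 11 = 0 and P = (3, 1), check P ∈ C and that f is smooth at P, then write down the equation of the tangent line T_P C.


Tangent line at P: 4*x + 6*y - 18 = 0.

Step 1: f(3, 1) = 0, so P lies on C.
Step 2: partial derivatives
  f_x(x, y) = 2*y + 2, f_y(x, y) = 2*x + 2*y - 2.
  f_x(P) = 4, f_y(P) = 6 (gradient nonzero, so P is smooth).
Step 3: tangent line at P: 4·(x − 3) + 6·(y − 1) = 0.
Expanding: 4*x + 6*y - 18 = 0.


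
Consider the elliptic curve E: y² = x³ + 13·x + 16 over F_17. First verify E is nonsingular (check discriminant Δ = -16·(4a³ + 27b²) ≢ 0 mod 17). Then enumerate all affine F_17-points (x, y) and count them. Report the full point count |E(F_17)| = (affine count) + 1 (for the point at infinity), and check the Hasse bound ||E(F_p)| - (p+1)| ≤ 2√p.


Affine points = {(0, 4), (0, 13), (1, 8), (1, 9), (2, 4), (2, 13), (4, 8), (4, 9), (5, 6), (5, 11), (6, 2), (6, 15), (7, 5), (7, 12), (12, 8), (12, 9), (13, 6), (13, 11), (14, 1), (14, 16), (15, 4), (15, 13), (16, 6), (16, 11)}; affine count = 24; |E(F_17)| = 25.

Discriminant check: Δ ∝ 4a³ + 27b² = 4·13³ + 27·16² = 4·2197 + 27·256 ≡ 9 (mod 17). Nonzero ⇒ E is nonsingular.
For each x ∈ F_17, compute rhs = x³ + 13·x + 16 mod 17, then count y ∈ F_17 with y² ≡ rhs.
  x = 0: rhs = 16, matching y values: 4, 13 (2 points).
  x = 1: rhs = 13, matching y values: 8, 9 (2 points).
  x = 2: rhs = 16, matching y values: 4, 13 (2 points).
  x = 3: rhs = 14, matching y values: none (0 points).
  x = 4: rhs = 13, matching y values: 8, 9 (2 points).
  x = 5: rhs = 2, matching y values: 6, 11 (2 points).
  x = 6: rhs = 4, matching y values: 2, 15 (2 points).
  x = 7: rhs = 8, matching y values: 5, 12 (2 points).
  x = 8: rhs = 3, matching y values: none (0 points).
  x = 9: rhs = 12, matching y values: none (0 points).
  x = 10: rhs = 7, matching y values: none (0 points).
  x = 11: rhs = 11, matching y values: none (0 points).
  x = 12: rhs = 13, matching y values: 8, 9 (2 points).
  x = 13: rhs = 2, matching y values: 6, 11 (2 points).
  x = 14: rhs = 1, matching y values: 1, 16 (2 points).
  x = 15: rhs = 16, matching y values: 4, 13 (2 points).
  x = 16: rhs = 2, matching y values: 6, 11 (2 points).
Total affine count: 24.
Full point count |E(F_17)| = 24 + 1 = 25.
Hasse bound: |25 − (17+1)| = |7| = 7 ≤ 2√17 ≈ 8.2462 ✓.


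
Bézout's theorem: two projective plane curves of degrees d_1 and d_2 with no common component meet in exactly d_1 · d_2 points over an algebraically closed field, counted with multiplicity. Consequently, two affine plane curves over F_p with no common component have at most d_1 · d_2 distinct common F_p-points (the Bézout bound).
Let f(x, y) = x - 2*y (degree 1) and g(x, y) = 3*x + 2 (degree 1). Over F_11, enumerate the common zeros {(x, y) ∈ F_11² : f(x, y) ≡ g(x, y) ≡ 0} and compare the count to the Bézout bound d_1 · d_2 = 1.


Common zeros: {(3, 7)}; count = 1; Bézout bound = 1.

deg(f) = 1, deg(g) = 1, so Bézout bound = 1.
Scan x ∈ F_11. For each x, list the y ∈ F_11 with f(x, y) ≡ 0 and those with g(x, y) ≡ 0 (mod 11); the common zeros in that column are the intersection.
  x = 0: f ≡ 0 at y ∈ {0}; g ≡ 0 at y ∈ ∅; common: ∅.
  x = 1: f ≡ 0 at y ∈ {6}; g ≡ 0 at y ∈ ∅; common: ∅.
  x = 2: f ≡ 0 at y ∈ {1}; g ≡ 0 at y ∈ ∅; common: ∅.
  x = 3: f ≡ 0 at y ∈ {7}; g ≡ 0 at y ∈ {0, 1, 2, 3, 4, 5, 6, 7, 8, 9, 10}; common: {7}.
  x = 4: f ≡ 0 at y ∈ {2}; g ≡ 0 at y ∈ ∅; common: ∅.
  x = 5: f ≡ 0 at y ∈ {8}; g ≡ 0 at y ∈ ∅; common: ∅.
  x = 6: f ≡ 0 at y ∈ {3}; g ≡ 0 at y ∈ ∅; common: ∅.
  x = 7: f ≡ 0 at y ∈ {9}; g ≡ 0 at y ∈ ∅; common: ∅.
  x = 8: f ≡ 0 at y ∈ {4}; g ≡ 0 at y ∈ ∅; common: ∅.
  x = 9: f ≡ 0 at y ∈ {10}; g ≡ 0 at y ∈ ∅; common: ∅.
  x = 10: f ≡ 0 at y ∈ {5}; g ≡ 0 at y ∈ ∅; common: ∅.
Collecting: common zeros = {(3, 7)}, so the count is 1.
Comparison with the Bézout bound: 1 ≤ 1 = deg(f)·deg(g), as expected for curves with no common component (the bound is attained).


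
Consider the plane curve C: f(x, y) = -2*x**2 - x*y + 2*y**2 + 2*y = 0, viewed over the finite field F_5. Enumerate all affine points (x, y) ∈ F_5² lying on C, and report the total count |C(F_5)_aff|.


Affine F_5-points: {(0, 0), (0, 4), (2, 2), (2, 3), (3, 4), (4, 3)}; count = 6.

For each of the 25 pairs (x, y) ∈ F_5², evaluate f(x, y) mod 5. Record the zeros.
  x = 0: [0↦0, 1↦4, 2↦2, 3↦4, 4↦0]  zeros at y ∈ {0, 4}
  x = 1: [0↦3, 1↦1, 2↦3, 3↦4, 4↦4]  zeros at y ∈ ∅
  x = 2: [0↦2, 1↦4, 2↦0, 3↦0, 4↦4]  zeros at y ∈ {2, 3}
  x = 3: [0↦2, 1↦3, 2↦3, 3↦2, 4↦0]  zeros at y ∈ {4}
  x = 4: [0↦3, 1↦3, 2↦2, 3↦0, 4↦2]  zeros at y ∈ {3}
Collecting zeros: affine points = {(0, 0), (0, 4), (2, 2), (2, 3), (3, 4), (4, 3)}.
Total count |C(F_5)_aff| = 6.


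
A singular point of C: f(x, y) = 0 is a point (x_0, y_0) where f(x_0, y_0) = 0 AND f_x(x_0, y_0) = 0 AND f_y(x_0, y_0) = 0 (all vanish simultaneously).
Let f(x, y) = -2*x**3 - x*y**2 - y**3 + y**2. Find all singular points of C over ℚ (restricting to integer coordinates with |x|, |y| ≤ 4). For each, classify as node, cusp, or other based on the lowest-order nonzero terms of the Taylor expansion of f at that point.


Singular points: {(0, 0)}; classification: cusp.

Compute partial derivatives:
  f_x = -6*x**2 - y**2.
  f_y = -2*x*y - 3*y**2 + 2*y.
Scan x_0 ∈ {−4, ..., 4}. For each x_0, f_y(x_0, y) is a polynomial in y; find its integer roots y ∈ {−4, ..., 4}, then test f_x and f at those candidates.
  x = -4: f_y(-4, y) = -3*y**2 + 10*y; vanishes at y ∈ {0}. (-4, 0): f_x = -96 ≠ 0.
  x = -3: f_y(-3, y) = -3*y**2 + 8*y; vanishes at y ∈ {0}. (-3, 0): f_x = -54 ≠ 0.
  x = -2: f_y(-2, y) = -3*y**2 + 6*y; vanishes at y ∈ {0, 2}. (-2, 0): f_x = -24 ≠ 0; (-2, 2): f_x = -28 ≠ 0.
  x = -1: f_y(-1, y) = -3*y**2 + 4*y; vanishes at y ∈ {0}. (-1, 0): f_x = -6 ≠ 0.
  x = 0: f_y(0, y) = -3*y**2 + 2*y; vanishes at y ∈ {0}. (0, 0): f_x = 0, f = 0 — SINGULAR.
  x = 1: f_y(1, y) = -3*y**2; vanishes at y ∈ {0}. (1, 0): f_x = -6 ≠ 0.
  x = 2: f_y(2, y) = -3*y**2 - 2*y; vanishes at y ∈ {0}. (2, 0): f_x = -24 ≠ 0.
  x = 3: f_y(3, y) = -3*y**2 - 4*y; vanishes at y ∈ {0}. (3, 0): f_x = -54 ≠ 0.
  x = 4: f_y(4, y) = -3*y**2 - 6*y; vanishes at y ∈ {-2, 0}. (4, -2): f_x = -100 ≠ 0; (4, 0): f_x = -96 ≠ 0.
Only singular point on the grid: (0, 0).
Classify: substitute x = 0 + u, y = 0 + v and expand: f = -2*u**3 - u*v**2 - v**3 + v**2.
No constant or linear terms (consistent with a singular point). Quadratic part: v**2. Cubic part: -2*u**3 - u*v**2 - v**3.
The quadratic part v**2 is a perfect square, so there is a single (double) tangent line v = 0, i.e. y = 0. Restricting the cubic part to that line (v = 0) leaves -2*u**3 ≠ 0, so f is not divisible by v and the branch is v² ≈ 2*u**3 to lowest order — this is a cusp.
Classification: cusp.


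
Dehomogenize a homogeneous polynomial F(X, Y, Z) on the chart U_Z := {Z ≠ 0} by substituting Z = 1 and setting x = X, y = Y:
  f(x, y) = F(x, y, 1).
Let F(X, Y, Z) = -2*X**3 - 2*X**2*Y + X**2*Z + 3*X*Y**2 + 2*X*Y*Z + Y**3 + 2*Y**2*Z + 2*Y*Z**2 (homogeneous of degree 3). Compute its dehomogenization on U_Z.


f(x, y) = -2*x**3 - 2*x**2*y + x**2 + 3*x*y**2 + 2*x*y + y**3 + 2*y**2 + 2*y

On U_Z we set Z = 1. Each monomial c·X^i·Y^j·Z^k in F becomes c·x^i·y^j·1^k = c·x^i·y^j.
Substituting Z = 1: F(X, Y, 1) = -2*x**3 - 2*x**2*y + x**2 + 3*x*y**2 + 2*x*y + y**3 + 2*y**2 + 2*y.
Note: deg(f) ≤ deg(F) = 3; strict inequality happens when F is divisible by Z (lost terms).


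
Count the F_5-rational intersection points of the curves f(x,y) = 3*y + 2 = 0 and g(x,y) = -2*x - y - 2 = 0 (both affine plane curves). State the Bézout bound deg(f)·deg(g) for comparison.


Common zeros: {(1, 1)}; count = 1; Bézout bound = 1.

deg(f) = 1, deg(g) = 1, so Bézout bound = 1.
Scan x ∈ F_5. For each x, list the y ∈ F_5 with f(x, y) ≡ 0 and those with g(x, y) ≡ 0 (mod 5); the common zeros in that column are the intersection.
  x = 0: f ≡ 0 at y ∈ {1}; g ≡ 0 at y ∈ {3}; common: ∅.
  x = 1: f ≡ 0 at y ∈ {1}; g ≡ 0 at y ∈ {1}; common: {1}.
  x = 2: f ≡ 0 at y ∈ {1}; g ≡ 0 at y ∈ {4}; common: ∅.
  x = 3: f ≡ 0 at y ∈ {1}; g ≡ 0 at y ∈ {2}; common: ∅.
  x = 4: f ≡ 0 at y ∈ {1}; g ≡ 0 at y ∈ {0}; common: ∅.
Collecting: common zeros = {(1, 1)}, so the count is 1.
Comparison with the Bézout bound: 1 ≤ 1 = deg(f)·deg(g), as expected for curves with no common component (the bound is attained).


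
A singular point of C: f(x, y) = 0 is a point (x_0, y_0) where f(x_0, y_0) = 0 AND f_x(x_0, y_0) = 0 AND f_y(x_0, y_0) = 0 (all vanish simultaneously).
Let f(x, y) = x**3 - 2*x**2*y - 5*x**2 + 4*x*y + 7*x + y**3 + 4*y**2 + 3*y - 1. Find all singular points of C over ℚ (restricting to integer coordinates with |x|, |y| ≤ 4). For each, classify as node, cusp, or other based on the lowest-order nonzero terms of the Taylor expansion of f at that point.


Singular points: {(1, -1)}; classification: cusp.

Compute partial derivatives:
  f_x = 3*x**2 - 4*x*y - 10*x + 4*y + 7.
  f_y = -2*x**2 + 4*x + 3*y**2 + 8*y + 3.
Scan x_0 ∈ {−4, ..., 4}. For each x_0, f_y(x_0, y) is a polynomial in y; find its integer roots y ∈ {−4, ..., 4}, then test f_x and f at those candidates.
  x = -4: f_y(-4, y) = 3*y**2 + 8*y - 45; no integer root y with |y| ≤ 4.
  x = -3: f_y(-3, y) = 3*y**2 + 8*y - 27; no integer root y with |y| ≤ 4.
  x = -2: f_y(-2, y) = 3*y**2 + 8*y - 13; no integer root y with |y| ≤ 4.
  x = -1: f_y(-1, y) = 3*y**2 + 8*y - 3; vanishes at y ∈ {-3}. (-1, -3): f_x = -4 ≠ 0.
  x = 0: f_y(0, y) = 3*y**2 + 8*y + 3; no integer root y with |y| ≤ 4.
  x = 1: f_y(1, y) = 3*y**2 + 8*y + 5; vanishes at y ∈ {-1}. (1, -1): f_x = 0, f = 0 — SINGULAR.
  x = 2: f_y(2, y) = 3*y**2 + 8*y + 3; no integer root y with |y| ≤ 4.
  x = 3: f_y(3, y) = 3*y**2 + 8*y - 3; vanishes at y ∈ {-3}. (3, -3): f_x = 28 ≠ 0.
  x = 4: f_y(4, y) = 3*y**2 + 8*y - 13; no integer root y with |y| ≤ 4.
Only singular point on the grid: (1, -1).
Classify: substitute x = 1 + u, y = -1 + v and expand: f = u**3 - 2*u**2*v + v**3 + v**2.
No constant or linear terms (consistent with a singular point). Quadratic part: v**2. Cubic part: u**3 - 2*u**2*v + v**3.
The quadratic part v**2 is a perfect square, so there is a single (double) tangent line v = 0, i.e. y = -1. Restricting the cubic part to that line (v = 0) leaves u**3 ≠ 0, so f is not divisible by v and the branch is v² ≈ -u**3 to lowest order — this is a cusp.
Classification: cusp.


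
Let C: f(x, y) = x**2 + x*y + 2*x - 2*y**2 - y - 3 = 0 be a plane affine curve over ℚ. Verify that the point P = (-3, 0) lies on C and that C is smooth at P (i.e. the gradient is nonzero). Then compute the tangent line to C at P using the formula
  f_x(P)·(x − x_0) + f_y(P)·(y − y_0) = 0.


Tangent line at P: -4*x - 4*y - 12 = 0.

Step 1: f(-3, 0) = 0, so P lies on C.
Step 2: partial derivatives
  f_x(x, y) = 2*x + y + 2, f_y(x, y) = x - 4*y - 1.
  f_x(P) = -4, f_y(P) = -4 (gradient nonzero, so P is smooth).
Step 3: tangent line at P: -4·(x − -3) + -4·(y − 0) = 0.
Expanding: -4*x - 4*y - 12 = 0.


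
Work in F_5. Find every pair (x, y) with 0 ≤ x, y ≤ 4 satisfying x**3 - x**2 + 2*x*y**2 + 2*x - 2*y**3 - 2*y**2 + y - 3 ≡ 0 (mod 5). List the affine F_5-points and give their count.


Affine F_5-points: {(0, 2), (1, 2), (1, 4), (2, 0), (4, 4)}; count = 5.

For each of the 25 pairs (x, y) ∈ F_5², evaluate f(x, y) mod 5. Record the zeros.
  x = 0: [0↦2, 1↦4, 2↦0, 3↦3, 4↦1]  zeros at y ∈ {2}
  x = 1: [0↦4, 1↦3, 2↦0, 3↦3, 4↦0]  zeros at y ∈ {2, 4}
  x = 2: [0↦0, 1↦1, 2↦4, 3↦2, 4↦3]  zeros at y ∈ {0}
  x = 3: [0↦1, 1↦4, 2↦3, 3↦1, 4↦1]  zeros at y ∈ ∅
  x = 4: [0↦3, 1↦3, 2↦3, 3↦1, 4↦0]  zeros at y ∈ {4}
Collecting zeros: affine points = {(0, 2), (1, 2), (1, 4), (2, 0), (4, 4)}.
Total count |C(F_5)_aff| = 5.


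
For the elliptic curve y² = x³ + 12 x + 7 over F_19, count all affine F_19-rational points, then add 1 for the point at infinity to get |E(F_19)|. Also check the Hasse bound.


Affine points = {(0, 8), (0, 11), (1, 1), (1, 18), (2, 1), (2, 18), (4, 9), (4, 10), (7, 4), (7, 15), (8, 8), (8, 11), (10, 5), (10, 14), (11, 8), (11, 11), (12, 6), (12, 13), (13, 2), (13, 17), (15, 3), (15, 16), (16, 1), (16, 18)}; affine count = 24; |E(F_19)| = 25.

Discriminant check: Δ ∝ 4a³ + 27b² = 4·12³ + 27·7² = 4·1728 + 27·49 ≡ 8 (mod 19). Nonzero ⇒ E is nonsingular.
For each x ∈ F_19, compute rhs = x³ + 12·x + 7 mod 19, then count y ∈ F_19 with y² ≡ rhs.
  x = 0: rhs = 7, matching y values: 8, 11 (2 points).
  x = 1: rhs = 1, matching y values: 1, 18 (2 points).
  x = 2: rhs = 1, matching y values: 1, 18 (2 points).
  x = 3: rhs = 13, matching y values: none (0 points).
  x = 4: rhs = 5, matching y values: 9, 10 (2 points).
  x = 5: rhs = 2, matching y values: none (0 points).
  x = 6: rhs = 10, matching y values: none (0 points).
  x = 7: rhs = 16, matching y values: 4, 15 (2 points).
  x = 8: rhs = 7, matching y values: 8, 11 (2 points).
  x = 9: rhs = 8, matching y values: none (0 points).
  x = 10: rhs = 6, matching y values: 5, 14 (2 points).
  x = 11: rhs = 7, matching y values: 8, 11 (2 points).
  x = 12: rhs = 17, matching y values: 6, 13 (2 points).
  x = 13: rhs = 4, matching y values: 2, 17 (2 points).
  x = 14: rhs = 12, matching y values: none (0 points).
  x = 15: rhs = 9, matching y values: 3, 16 (2 points).
  x = 16: rhs = 1, matching y values: 1, 18 (2 points).
  x = 17: rhs = 13, matching y values: none (0 points).
  x = 18: rhs = 13, matching y values: none (0 points).
Total affine count: 24.
Full point count |E(F_19)| = 24 + 1 = 25.
Hasse bound: |25 − (19+1)| = |5| = 5 ≤ 2√19 ≈ 8.7178 ✓.


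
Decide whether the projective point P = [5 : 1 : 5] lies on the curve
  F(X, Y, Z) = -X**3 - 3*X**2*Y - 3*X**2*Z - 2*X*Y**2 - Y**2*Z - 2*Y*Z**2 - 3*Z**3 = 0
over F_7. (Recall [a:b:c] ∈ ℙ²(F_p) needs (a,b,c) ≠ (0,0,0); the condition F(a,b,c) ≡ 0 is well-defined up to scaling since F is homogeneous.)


F(5,1,5) ≡ 0 (mod 7); P is on the curve.

Evaluate F(5, 1, 5) term-by-term (mod 7).
  -X**3 ↦ -1·125·1·1 = -125
  -3*X**2*Y ↦ -3·25·1·1 = -75
  -3*X**2*Z ↦ -3·25·1·5 = -375
  -2*X*Y**2 ↦ -2·5·1·1 = -10
  -Y**2*Z ↦ -1·1·1·5 = -5
  -2*Y*Z**2 ↦ -2·1·1·25 = -50
  -3*Z**3 ↦ -3·1·1·125 = -375
Sum: F(5, 1, 5) = (-125) + (-75) + (-375) + (-10) + (-5) + (-50) + (-375) = -1015.
Reducing mod 7: -1015 ≡ 0 (mod 7).
Since F(a, b, c) ≡ 0 (mod 7), P lies on the curve.


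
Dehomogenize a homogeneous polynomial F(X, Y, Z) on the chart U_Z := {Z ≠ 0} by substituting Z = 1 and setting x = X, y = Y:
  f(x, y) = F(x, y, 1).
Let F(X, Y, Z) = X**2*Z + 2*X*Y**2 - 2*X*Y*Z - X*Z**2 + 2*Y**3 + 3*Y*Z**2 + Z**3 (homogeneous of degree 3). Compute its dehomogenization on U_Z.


f(x, y) = x**2 + 2*x*y**2 - 2*x*y - x + 2*y**3 + 3*y + 1

On U_Z we set Z = 1. Each monomial c·X^i·Y^j·Z^k in F becomes c·x^i·y^j·1^k = c·x^i·y^j.
Substituting Z = 1: F(X, Y, 1) = x**2 + 2*x*y**2 - 2*x*y - x + 2*y**3 + 3*y + 1.
Note: deg(f) ≤ deg(F) = 3; strict inequality happens when F is divisible by Z (lost terms).


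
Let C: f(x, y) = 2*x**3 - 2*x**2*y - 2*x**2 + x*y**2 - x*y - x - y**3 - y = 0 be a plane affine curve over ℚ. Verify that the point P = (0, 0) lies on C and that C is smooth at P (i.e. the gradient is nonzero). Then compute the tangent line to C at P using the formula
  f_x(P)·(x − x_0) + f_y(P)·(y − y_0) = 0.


Tangent line at P: -x - y = 0.

Step 1: f(0, 0) = 0, so P lies on C.
Step 2: partial derivatives
  f_x(x, y) = 6*x**2 - 4*x*y - 4*x + y**2 - y - 1, f_y(x, y) = -2*x**2 + 2*x*y - x - 3*y**2 - 1.
  f_x(P) = -1, f_y(P) = -1 (gradient nonzero, so P is smooth).
Step 3: tangent line at P: -1·(x − 0) + -1·(y − 0) = 0.
Expanding: -x - y = 0.


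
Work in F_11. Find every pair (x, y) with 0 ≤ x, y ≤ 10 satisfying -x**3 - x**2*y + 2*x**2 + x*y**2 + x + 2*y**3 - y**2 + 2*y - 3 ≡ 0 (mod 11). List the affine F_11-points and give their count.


Affine F_11-points: {(0, 1), (2, 1), (2, 5), (2, 10), (3, 7), (4, 7), (5, 8), (8, 5), (9, 0), (9, 2), (9, 5), (10, 1), (10, 4), (10, 7)}; count = 14.

For each of the 121 pairs (x, y) ∈ F_11², evaluate f(x, y) mod 11. Record the zeros.
  x = 0: [0↦8, 1↦0, 2↦2, 3↦4, 4↦7, 5↦1, 6↦9, 7↦10, 8↦5, 9↦6, 10↦3]  zeros at y ∈ {1}
  x = 1: [0↦10, 1↦2, 2↦6, 3↦1, 4↦10, 5↦1, 6↦8, 7↦10, 8↦8, 9↦3, 10↦7]  zeros at y ∈ ∅
  x = 2: [0↦10, 1↦0, 2↦4, 3↦1, 4↦3, 5↦0, 6↦4, 7↦5, 8↦4, 9↦2, 10↦0]  zeros at y ∈ {1, 5, 10}
  x = 3: [0↦2, 1↦10, 2↦1, 3↦9, 4↦2, 5↦3, 6↦2, 7↦0, 8↦9, 9↦8, 10↦9]  zeros at y ∈ {7}
  x = 4: [0↦2, 1↦4, 2↦2, 3↦8, 4↦1, 5↦4, 6↦7, 7↦0, 8↦6, 9↦4, 10↦6]  zeros at y ∈ {7}
  x = 5: [0↦4, 1↦9, 2↦1, 3↦3, 4↦5, 5↦8, 6↦2, 7↦10, 8↦0, 9↦6, 10↦7]  zeros at y ∈ {8}
  x = 6: [0↦2, 1↦8, 2↦3, 3↦10, 4↦8, 5↦9, 6↦3, 7↦2, 8↦7, 9↦8, 10↦6]  zeros at y ∈ ∅
  x = 7: [0↦1, 1↦6, 2↦2, 3↦1, 4↦4, 5↦1, 6↦4, 7↦3, 8↦10, 9↦4, 10↦8]  zeros at y ∈ ∅
  x = 8: [0↦6, 1↦8, 2↦3, 3↦3, 4↦9, 5↦0, 6↦10, 7↦7, 8↦3, 9↦10, 10↦7]  zeros at y ∈ {5}
  x = 9: [0↦0, 1↦8, 2↦0, 3↦10, 4↦6, 5↦0, 6↦4, 7↦8, 8↦2, 9↦9, 10↦8]  zeros at y ∈ {0, 2, 5}
  x = 10: [0↦10, 1↦0, 2↦9, 3↦5, 4↦0, 5↦6, 6↦2, 7↦0, 8↦1, 9↦6, 10↦5]  zeros at y ∈ {1, 4, 7}
Collecting zeros: affine points = {(0, 1), (2, 1), (2, 5), (2, 10), (3, 7), (4, 7), (5, 8), (8, 5), (9, 0), (9, 2), (9, 5), (10, 1), (10, 4), (10, 7)}.
Total count |C(F_11)_aff| = 14.


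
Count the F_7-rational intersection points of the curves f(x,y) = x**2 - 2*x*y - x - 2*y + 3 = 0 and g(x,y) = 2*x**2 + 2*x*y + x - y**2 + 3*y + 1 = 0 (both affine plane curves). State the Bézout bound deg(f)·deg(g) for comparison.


Common zeros: {(2, 2), (5, 6)}; count = 2; Bézout bound = 4.

deg(f) = 2, deg(g) = 2, so Bézout bound = 4.
Scan x ∈ F_7. For each x, list the y ∈ F_7 with f(x, y) ≡ 0 and those with g(x, y) ≡ 0 (mod 7); the common zeros in that column are the intersection.
  x = 0: f ≡ 0 at y ∈ {5}; g ≡ 0 at y ∈ ∅; common: ∅.
  x = 1: f ≡ 0 at y ∈ {6}; g ≡ 0 at y ∈ ∅; common: ∅.
  x = 2: f ≡ 0 at y ∈ {2}; g ≡ 0 at y ∈ {2, 5}; common: {2}.
  x = 3: f ≡ 0 at y ∈ {2}; g ≡ 0 at y ∈ {4, 5}; common: ∅.
  x = 4: f ≡ 0 at y ∈ {5}; g ≡ 0 at y ∈ ∅; common: ∅.
  x = 5: f ≡ 0 at y ∈ {6}; g ≡ 0 at y ∈ {0, 6}; common: {6}.
  x = 6: f ≡ 0 at y ∈ ∅; g ≡ 0 at y ∈ {2, 6}; common: ∅.
Collecting: common zeros = {(2, 2), (5, 6)}, so the count is 2.
Comparison with the Bézout bound: 2 ≤ 4 = deg(f)·deg(g), as expected for curves with no common component (the affine F_7-count falls short of the bound because intersections may lie at infinity, over extension fields, or carry multiplicity).


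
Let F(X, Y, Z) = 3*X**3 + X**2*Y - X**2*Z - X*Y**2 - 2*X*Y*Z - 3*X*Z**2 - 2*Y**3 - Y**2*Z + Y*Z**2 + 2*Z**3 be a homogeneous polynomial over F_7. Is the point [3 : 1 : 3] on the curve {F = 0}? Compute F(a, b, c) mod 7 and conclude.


F(3,1,3) ≡ 5 (mod 7); P is NOT on the curve.

Evaluate F(3, 1, 3) term-by-term (mod 7).
  3*X**3 ↦ 3·27·1·1 = 81
  X**2*Y ↦ 1·9·1·1 = 9
  -X**2*Z ↦ -1·9·1·3 = -27
  -X*Y**2 ↦ -1·3·1·1 = -3
  -2*X*Y*Z ↦ -2·3·1·3 = -18
  -3*X*Z**2 ↦ -3·3·1·9 = -81
  -2*Y**3 ↦ -2·1·1·1 = -2
  -Y**2*Z ↦ -1·1·1·3 = -3
  Y*Z**2 ↦ 1·1·1·9 = 9
  2*Z**3 ↦ 2·1·1·27 = 54
Sum: F(3, 1, 3) = (81) + (9) + (-27) + (-3) + (-18) + (-81) + (-2) + (-3) + (9) + (54) = 19.
Reducing mod 7: 19 ≡ 5 (mod 7).
Since F(a, b, c) ≡ 5 ≠ 0 (mod 7), P does NOT lie on the curve.


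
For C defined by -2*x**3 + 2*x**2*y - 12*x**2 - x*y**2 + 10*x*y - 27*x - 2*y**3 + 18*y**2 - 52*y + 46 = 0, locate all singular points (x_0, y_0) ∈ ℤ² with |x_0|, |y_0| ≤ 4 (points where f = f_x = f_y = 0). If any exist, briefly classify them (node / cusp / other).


Singular points: {(-1, 3)}; classification: cusp.

Compute partial derivatives:
  f_x = -6*x**2 + 4*x*y - 24*x - y**2 + 10*y - 27.
  f_y = 2*x**2 - 2*x*y + 10*x - 6*y**2 + 36*y - 52.
Scan x_0 ∈ {−4, ..., 4}. For each x_0, f_y(x_0, y) is a polynomial in y; find its integer roots y ∈ {−4, ..., 4}, then test f_x and f at those candidates.
  x = -4: f_y(-4, y) = -6*y**2 + 44*y - 60; no integer root y with |y| ≤ 4.
  x = -3: f_y(-3, y) = -6*y**2 + 42*y - 64; no integer root y with |y| ≤ 4.
  x = -2: f_y(-2, y) = -6*y**2 + 40*y - 64; vanishes at y ∈ {4}. (-2, 4): f_x = -11 ≠ 0.
  x = -1: f_y(-1, y) = -6*y**2 + 38*y - 60; vanishes at y ∈ {3}. (-1, 3): f_x = 0, f = 0 — SINGULAR.
  x = 0: f_y(0, y) = -6*y**2 + 36*y - 52; no integer root y with |y| ≤ 4.
  x = 1: f_y(1, y) = -6*y**2 + 34*y - 40; vanishes at y ∈ {4}. (1, 4): f_x = -17 ≠ 0.
  x = 2: f_y(2, y) = -6*y**2 + 32*y - 24; no integer root y with |y| ≤ 4.
  x = 3: f_y(3, y) = -6*y**2 + 30*y - 4; no integer root y with |y| ≤ 4.
  x = 4: f_y(4, y) = -6*y**2 + 28*y + 20; no integer root y with |y| ≤ 4.
Only singular point on the grid: (-1, 3).
Classify: substitute x = -1 + u, y = 3 + v and expand: f = -2*u**3 + 2*u**2*v - u*v**2 - 2*v**3 + v**2.
No constant or linear terms (consistent with a singular point). Quadratic part: v**2. Cubic part: -2*u**3 + 2*u**2*v - u*v**2 - 2*v**3.
The quadratic part v**2 is a perfect square, so there is a single (double) tangent line v = 0, i.e. y = 3. Restricting the cubic part to that line (v = 0) leaves -2*u**3 ≠ 0, so f is not divisible by v and the branch is v² ≈ 2*u**3 to lowest order — this is a cusp.
Classification: cusp.


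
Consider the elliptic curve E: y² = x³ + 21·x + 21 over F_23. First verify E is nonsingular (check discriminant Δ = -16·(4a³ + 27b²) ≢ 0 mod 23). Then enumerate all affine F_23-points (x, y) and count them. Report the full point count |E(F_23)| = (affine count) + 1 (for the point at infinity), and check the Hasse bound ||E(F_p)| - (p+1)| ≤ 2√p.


Affine points = {(2, 5), (2, 18), (4, 10), (4, 13), (6, 8), (6, 15), (10, 9), (10, 14), (12, 0), (14, 0), (15, 10), (15, 13), (17, 1), (17, 22), (20, 0)}; affine count = 15; |E(F_23)| = 16.

Discriminant check: Δ ∝ 4a³ + 27b² = 4·21³ + 27·21² = 4·9261 + 27·441 ≡ 7 (mod 23). Nonzero ⇒ E is nonsingular.
For each x ∈ F_23, compute rhs = x³ + 21·x + 21 mod 23, then count y ∈ F_23 with y² ≡ rhs.
  x = 0: rhs = 21, matching y values: none (0 points).
  x = 1: rhs = 20, matching y values: none (0 points).
  x = 2: rhs = 2, matching y values: 5, 18 (2 points).
  x = 3: rhs = 19, matching y values: none (0 points).
  x = 4: rhs = 8, matching y values: 10, 13 (2 points).
  x = 5: rhs = 21, matching y values: none (0 points).
  x = 6: rhs = 18, matching y values: 8, 15 (2 points).
  x = 7: rhs = 5, matching y values: none (0 points).
  x = 8: rhs = 11, matching y values: none (0 points).
  x = 9: rhs = 19, matching y values: none (0 points).
  x = 10: rhs = 12, matching y values: 9, 14 (2 points).
  x = 11: rhs = 19, matching y values: none (0 points).
  x = 12: rhs = 0, matching y values: 0 (1 points).
  x = 13: rhs = 7, matching y values: none (0 points).
  x = 14: rhs = 0, matching y values: 0 (1 points).
  x = 15: rhs = 8, matching y values: 10, 13 (2 points).
  x = 16: rhs = 14, matching y values: none (0 points).
  x = 17: rhs = 1, matching y values: 1, 22 (2 points).
  x = 18: rhs = 21, matching y values: none (0 points).
  x = 19: rhs = 11, matching y values: none (0 points).
  x = 20: rhs = 0, matching y values: 0 (1 points).
  x = 21: rhs = 17, matching y values: none (0 points).
  x = 22: rhs = 22, matching y values: none (0 points).
Total affine count: 15.
Full point count |E(F_23)| = 15 + 1 = 16.
Hasse bound: |16 − (23+1)| = |-8| = 8 ≤ 2√23 ≈ 9.5917 ✓.


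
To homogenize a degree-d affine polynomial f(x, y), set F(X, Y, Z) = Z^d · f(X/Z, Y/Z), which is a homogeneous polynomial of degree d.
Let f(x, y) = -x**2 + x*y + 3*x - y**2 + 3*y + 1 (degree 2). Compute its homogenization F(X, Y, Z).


F(X, Y, Z) = -X**2 + X*Y + 3*X*Z - Y**2 + 3*Y*Z + Z**2

deg(f) = 2.
Substitute x = X/Z, y = Y/Z into f, then multiply by Z^2.
  monomial -1·x^2·y^0 ↦ -1·X^2·Y^0·Z^0.
  monomial 1·x^1·y^1 ↦ 1·X^1·Y^1·Z^0.
  monomial 3·x^1·y^0 ↦ 3·X^1·Y^0·Z^1.
  monomial -1·x^0·y^2 ↦ -1·X^0·Y^2·Z^0.
  monomial 3·x^0·y^1 ↦ 3·X^0·Y^1·Z^1.
  monomial 1·x^0·y^0 ↦ 1·X^0·Y^0·Z^2.
Collecting: F(X, Y, Z) = -X**2 + X*Y + 3*X*Z - Y**2 + 3*Y*Z + Z**2.


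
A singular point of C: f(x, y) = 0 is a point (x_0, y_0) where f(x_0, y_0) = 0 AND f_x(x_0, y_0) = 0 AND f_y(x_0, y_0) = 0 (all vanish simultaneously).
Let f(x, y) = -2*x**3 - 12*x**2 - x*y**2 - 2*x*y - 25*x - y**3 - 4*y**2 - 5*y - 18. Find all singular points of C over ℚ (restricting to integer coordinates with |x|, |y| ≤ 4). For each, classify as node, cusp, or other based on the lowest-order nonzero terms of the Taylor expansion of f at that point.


Singular points: {(-2, -1)}; classification: cusp.

Compute partial derivatives:
  f_x = -6*x**2 - 24*x - y**2 - 2*y - 25.
  f_y = -2*x*y - 2*x - 3*y**2 - 8*y - 5.
Scan x_0 ∈ {−4, ..., 4}. For each x_0, f_y(x_0, y) is a polynomial in y; find its integer roots y ∈ {−4, ..., 4}, then test f_x and f at those candidates.
  x = -4: f_y(-4, y) = 3 - 3*y**2; vanishes at y ∈ {-1, 1}. (-4, -1): f_x = -24 ≠ 0; (-4, 1): f_x = -28 ≠ 0.
  x = -3: f_y(-3, y) = -3*y**2 - 2*y + 1; vanishes at y ∈ {-1}. (-3, -1): f_x = -6 ≠ 0.
  x = -2: f_y(-2, y) = -3*y**2 - 4*y - 1; vanishes at y ∈ {-1}. (-2, -1): f_x = 0, f = 0 — SINGULAR.
  x = -1: f_y(-1, y) = -3*y**2 - 6*y - 3; vanishes at y ∈ {-1}. (-1, -1): f_x = -6 ≠ 0.
  x = 0: f_y(0, y) = -3*y**2 - 8*y - 5; vanishes at y ∈ {-1}. (0, -1): f_x = -24 ≠ 0.
  x = 1: f_y(1, y) = -3*y**2 - 10*y - 7; vanishes at y ∈ {-1}. (1, -1): f_x = -54 ≠ 0.
  x = 2: f_y(2, y) = -3*y**2 - 12*y - 9; vanishes at y ∈ {-3, -1}. (2, -3): f_x = -100 ≠ 0; (2, -1): f_x = -96 ≠ 0.
  x = 3: f_y(3, y) = -3*y**2 - 14*y - 11; vanishes at y ∈ {-1}. (3, -1): f_x = -150 ≠ 0.
  x = 4: f_y(4, y) = -3*y**2 - 16*y - 13; vanishes at y ∈ {-1}. (4, -1): f_x = -216 ≠ 0.
Only singular point on the grid: (-2, -1).
Classify: substitute x = -2 + u, y = -1 + v and expand: f = -2*u**3 - u*v**2 - v**3 + v**2.
No constant or linear terms (consistent with a singular point). Quadratic part: v**2. Cubic part: -2*u**3 - u*v**2 - v**3.
The quadratic part v**2 is a perfect square, so there is a single (double) tangent line v = 0, i.e. y = -1. Restricting the cubic part to that line (v = 0) leaves -2*u**3 ≠ 0, so f is not divisible by v and the branch is v² ≈ 2*u**3 to lowest order — this is a cusp.
Classification: cusp.


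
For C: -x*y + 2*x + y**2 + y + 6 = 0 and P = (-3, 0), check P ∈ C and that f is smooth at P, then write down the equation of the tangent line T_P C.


Tangent line at P: 2*x + 4*y + 6 = 0.

Step 1: f(-3, 0) = 0, so P lies on C.
Step 2: partial derivatives
  f_x(x, y) = 2 - y, f_y(x, y) = -x + 2*y + 1.
  f_x(P) = 2, f_y(P) = 4 (gradient nonzero, so P is smooth).
Step 3: tangent line at P: 2·(x − -3) + 4·(y − 0) = 0.
Expanding: 2*x + 4*y + 6 = 0.


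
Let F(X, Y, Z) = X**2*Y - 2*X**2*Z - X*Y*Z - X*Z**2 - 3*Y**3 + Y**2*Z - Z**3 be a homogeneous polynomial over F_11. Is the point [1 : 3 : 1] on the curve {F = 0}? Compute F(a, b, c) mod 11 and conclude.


F(1,3,1) ≡ 1 (mod 11); P is NOT on the curve.

Evaluate F(1, 3, 1) term-by-term (mod 11).
  X**2*Y ↦ 1·1·3·1 = 3
  -2*X**2*Z ↦ -2·1·1·1 = -2
  -X*Y*Z ↦ -1·1·3·1 = -3
  -X*Z**2 ↦ -1·1·1·1 = -1
  -3*Y**3 ↦ -3·1·27·1 = -81
  Y**2*Z ↦ 1·1·9·1 = 9
  -Z**3 ↦ -1·1·1·1 = -1
Sum: F(1, 3, 1) = (3) + (-2) + (-3) + (-1) + (-81) + (9) + (-1) = -76.
Reducing mod 11: -76 ≡ 1 (mod 11).
Since F(a, b, c) ≡ 1 ≠ 0 (mod 11), P does NOT lie on the curve.


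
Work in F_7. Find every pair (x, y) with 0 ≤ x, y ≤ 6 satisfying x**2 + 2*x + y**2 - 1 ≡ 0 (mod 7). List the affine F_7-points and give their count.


Affine F_7-points: {(0, 1), (0, 6), (2, 0), (3, 0), (5, 1), (5, 6), (6, 3), (6, 4)}; count = 8.

For each of the 49 pairs (x, y) ∈ F_7², evaluate f(x, y) mod 7. Record the zeros.
  x = 0: [0↦6, 1↦0, 2↦3, 3↦1, 4↦1, 5↦3, 6↦0]  zeros at y ∈ {1, 6}
  x = 1: [0↦2, 1↦3, 2↦6, 3↦4, 4↦4, 5↦6, 6↦3]  zeros at y ∈ ∅
  x = 2: [0↦0, 1↦1, 2↦4, 3↦2, 4↦2, 5↦4, 6↦1]  zeros at y ∈ {0}
  x = 3: [0↦0, 1↦1, 2↦4, 3↦2, 4↦2, 5↦4, 6↦1]  zeros at y ∈ {0}
  x = 4: [0↦2, 1↦3, 2↦6, 3↦4, 4↦4, 5↦6, 6↦3]  zeros at y ∈ ∅
  x = 5: [0↦6, 1↦0, 2↦3, 3↦1, 4↦1, 5↦3, 6↦0]  zeros at y ∈ {1, 6}
  x = 6: [0↦5, 1↦6, 2↦2, 3↦0, 4↦0, 5↦2, 6↦6]  zeros at y ∈ {3, 4}
Collecting zeros: affine points = {(0, 1), (0, 6), (2, 0), (3, 0), (5, 1), (5, 6), (6, 3), (6, 4)}.
Total count |C(F_7)_aff| = 8.


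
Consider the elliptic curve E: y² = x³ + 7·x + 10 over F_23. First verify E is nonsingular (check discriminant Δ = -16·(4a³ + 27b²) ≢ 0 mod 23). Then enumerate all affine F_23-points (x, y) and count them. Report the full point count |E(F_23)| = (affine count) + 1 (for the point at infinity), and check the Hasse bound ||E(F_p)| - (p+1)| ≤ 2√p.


Affine points = {(1, 8), (1, 15), (2, 3), (2, 20), (3, 9), (3, 14), (5, 3), (5, 20), (8, 7), (8, 16), (14, 0), (16, 3), (16, 20), (20, 10), (20, 13), (22, 5), (22, 18)}; affine count = 17; |E(F_23)| = 18.

Discriminant check: Δ ∝ 4a³ + 27b² = 4·7³ + 27·10² = 4·343 + 27·100 ≡ 1 (mod 23). Nonzero ⇒ E is nonsingular.
For each x ∈ F_23, compute rhs = x³ + 7·x + 10 mod 23, then count y ∈ F_23 with y² ≡ rhs.
  x = 0: rhs = 10, matching y values: none (0 points).
  x = 1: rhs = 18, matching y values: 8, 15 (2 points).
  x = 2: rhs = 9, matching y values: 3, 20 (2 points).
  x = 3: rhs = 12, matching y values: 9, 14 (2 points).
  x = 4: rhs = 10, matching y values: none (0 points).
  x = 5: rhs = 9, matching y values: 3, 20 (2 points).
  x = 6: rhs = 15, matching y values: none (0 points).
  x = 7: rhs = 11, matching y values: none (0 points).
  x = 8: rhs = 3, matching y values: 7, 16 (2 points).
  x = 9: rhs = 20, matching y values: none (0 points).
  x = 10: rhs = 22, matching y values: none (0 points).
  x = 11: rhs = 15, matching y values: none (0 points).
  x = 12: rhs = 5, matching y values: none (0 points).
  x = 13: rhs = 21, matching y values: none (0 points).
  x = 14: rhs = 0, matching y values: 0 (1 points).
  x = 15: rhs = 17, matching y values: none (0 points).
  x = 16: rhs = 9, matching y values: 3, 20 (2 points).
  x = 17: rhs = 5, matching y values: none (0 points).
  x = 18: rhs = 11, matching y values: none (0 points).
  x = 19: rhs = 10, matching y values: none (0 points).
  x = 20: rhs = 8, matching y values: 10, 13 (2 points).
  x = 21: rhs = 11, matching y values: none (0 points).
  x = 22: rhs = 2, matching y values: 5, 18 (2 points).
Total affine count: 17.
Full point count |E(F_23)| = 17 + 1 = 18.
Hasse bound: |18 − (23+1)| = |-6| = 6 ≤ 2√23 ≈ 9.5917 ✓.


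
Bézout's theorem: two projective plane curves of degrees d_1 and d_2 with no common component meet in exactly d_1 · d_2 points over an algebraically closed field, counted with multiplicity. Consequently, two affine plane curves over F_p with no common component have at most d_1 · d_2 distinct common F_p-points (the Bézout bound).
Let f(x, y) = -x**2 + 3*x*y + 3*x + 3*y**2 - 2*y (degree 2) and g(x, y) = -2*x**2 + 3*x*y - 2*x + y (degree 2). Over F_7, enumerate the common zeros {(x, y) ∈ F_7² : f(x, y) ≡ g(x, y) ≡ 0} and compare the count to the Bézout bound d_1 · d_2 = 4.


Common zeros: {(0, 0), (4, 2), (5, 2)}; count = 3; Bézout bound = 4.

deg(f) = 2, deg(g) = 2, so Bézout bound = 4.
Scan x ∈ F_7. For each x, list the y ∈ F_7 with f(x, y) ≡ 0 and those with g(x, y) ≡ 0 (mod 7); the common zeros in that column are the intersection.
  x = 0: f ≡ 0 at y ∈ {0, 3}; g ≡ 0 at y ∈ {0}; common: {0}.
  x = 1: f ≡ 0 at y ∈ ∅; g ≡ 0 at y ∈ {1}; common: ∅.
  x = 2: f ≡ 0 at y ∈ ∅; g ≡ 0 at y ∈ ∅; common: ∅.
  x = 3: f ≡ 0 at y ∈ {0}; g ≡ 0 at y ∈ {1}; common: ∅.
  x = 4: f ≡ 0 at y ∈ {2, 4}; g ≡ 0 at y ∈ {2}; common: {2}.
  x = 5: f ≡ 0 at y ∈ {2, 3}; g ≡ 0 at y ∈ {2}; common: {2}.
  x = 6: f ≡ 0 at y ∈ ∅; g ≡ 0 at y ∈ {0}; common: ∅.
Collecting: common zeros = {(0, 0), (4, 2), (5, 2)}, so the count is 3.
Comparison with the Bézout bound: 3 ≤ 4 = deg(f)·deg(g), as expected for curves with no common component (the affine F_7-count falls short of the bound because intersections may lie at infinity, over extension fields, or carry multiplicity).


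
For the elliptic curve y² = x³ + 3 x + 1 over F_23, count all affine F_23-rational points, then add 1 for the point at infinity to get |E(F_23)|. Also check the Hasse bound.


Affine points = {(0, 1), (0, 22), (4, 10), (4, 13), (5, 7), (5, 16), (8, 10), (8, 13), (11, 10), (11, 13), (13, 11), (13, 12), (14, 2), (14, 21)}; affine count = 14; |E(F_23)| = 15.

Discriminant check: Δ ∝ 4a³ + 27b² = 4·3³ + 27·1² = 4·27 + 27·1 ≡ 20 (mod 23). Nonzero ⇒ E is nonsingular.
For each x ∈ F_23, compute rhs = x³ + 3·x + 1 mod 23, then count y ∈ F_23 with y² ≡ rhs.
  x = 0: rhs = 1, matching y values: 1, 22 (2 points).
  x = 1: rhs = 5, matching y values: none (0 points).
  x = 2: rhs = 15, matching y values: none (0 points).
  x = 3: rhs = 14, matching y values: none (0 points).
  x = 4: rhs = 8, matching y values: 10, 13 (2 points).
  x = 5: rhs = 3, matching y values: 7, 16 (2 points).
  x = 6: rhs = 5, matching y values: none (0 points).
  x = 7: rhs = 20, matching y values: none (0 points).
  x = 8: rhs = 8, matching y values: 10, 13 (2 points).
  x = 9: rhs = 21, matching y values: none (0 points).
  x = 10: rhs = 19, matching y values: none (0 points).
  x = 11: rhs = 8, matching y values: 10, 13 (2 points).
  x = 12: rhs = 17, matching y values: none (0 points).
  x = 13: rhs = 6, matching y values: 11, 12 (2 points).
  x = 14: rhs = 4, matching y values: 2, 21 (2 points).
  x = 15: rhs = 17, matching y values: none (0 points).
  x = 16: rhs = 5, matching y values: none (0 points).
  x = 17: rhs = 20, matching y values: none (0 points).
  x = 18: rhs = 22, matching y values: none (0 points).
  x = 19: rhs = 17, matching y values: none (0 points).
  x = 20: rhs = 11, matching y values: none (0 points).
  x = 21: rhs = 10, matching y values: none (0 points).
  x = 22: rhs = 20, matching y values: none (0 points).
Total affine count: 14.
Full point count |E(F_23)| = 14 + 1 = 15.
Hasse bound: |15 − (23+1)| = |-9| = 9 ≤ 2√23 ≈ 9.5917 ✓.


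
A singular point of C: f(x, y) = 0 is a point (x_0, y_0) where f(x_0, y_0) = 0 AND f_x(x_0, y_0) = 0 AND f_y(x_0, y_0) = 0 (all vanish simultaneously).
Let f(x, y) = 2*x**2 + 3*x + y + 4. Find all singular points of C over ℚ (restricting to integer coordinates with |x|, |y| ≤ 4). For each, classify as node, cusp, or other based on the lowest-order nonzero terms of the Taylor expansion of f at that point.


No singular points in the scanned grid; C is smooth there.

Compute partial derivatives:
  f_x = 4*x + 3.
  f_y = 1.
f_y = 1 is a nonzero constant, so f_y never vanishes: no point (x, y) can satisfy f = f_x = f_y = 0. In particular no (x, y) ∈ {−4, ..., 4}² is singular; the curve is smooth.


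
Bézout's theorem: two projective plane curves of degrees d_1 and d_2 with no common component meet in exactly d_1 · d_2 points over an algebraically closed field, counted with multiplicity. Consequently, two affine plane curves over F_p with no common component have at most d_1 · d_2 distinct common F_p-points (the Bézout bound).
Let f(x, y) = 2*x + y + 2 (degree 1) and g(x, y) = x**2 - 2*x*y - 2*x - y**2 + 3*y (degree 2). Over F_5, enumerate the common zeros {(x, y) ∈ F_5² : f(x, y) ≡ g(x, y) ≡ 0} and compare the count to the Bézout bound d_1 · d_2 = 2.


Common zeros: {(0, 3), (2, 4)}; count = 2; Bézout bound = 2.

deg(f) = 1, deg(g) = 2, so Bézout bound = 2.
Scan x ∈ F_5. For each x, list the y ∈ F_5 with f(x, y) ≡ 0 and those with g(x, y) ≡ 0 (mod 5); the common zeros in that column are the intersection.
  x = 0: f ≡ 0 at y ∈ {3}; g ≡ 0 at y ∈ {0, 3}; common: {3}.
  x = 1: f ≡ 0 at y ∈ {1}; g ≡ 0 at y ∈ ∅; common: ∅.
  x = 2: f ≡ 0 at y ∈ {4}; g ≡ 0 at y ∈ {0, 4}; common: {4}.
  x = 3: f ≡ 0 at y ∈ {2}; g ≡ 0 at y ∈ {3, 4}; common: ∅.
  x = 4: f ≡ 0 at y ∈ {0}; g ≡ 0 at y ∈ ∅; common: ∅.
Collecting: common zeros = {(0, 3), (2, 4)}, so the count is 2.
Comparison with the Bézout bound: 2 ≤ 2 = deg(f)·deg(g), as expected for curves with no common component (the bound is attained).


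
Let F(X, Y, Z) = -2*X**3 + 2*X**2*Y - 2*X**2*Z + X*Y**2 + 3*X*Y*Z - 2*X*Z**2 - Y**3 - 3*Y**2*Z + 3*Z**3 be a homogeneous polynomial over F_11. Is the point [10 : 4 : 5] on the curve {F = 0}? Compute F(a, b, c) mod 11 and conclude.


F(10,4,5) ≡ 1 (mod 11); P is NOT on the curve.

Evaluate F(10, 4, 5) term-by-term (mod 11).
  -2*X**3 ↦ -2·1000·1·1 = -2000
  2*X**2*Y ↦ 2·100·4·1 = 800
  -2*X**2*Z ↦ -2·100·1·5 = -1000
  X*Y**2 ↦ 1·10·16·1 = 160
  3*X*Y*Z ↦ 3·10·4·5 = 600
  -2*X*Z**2 ↦ -2·10·1·25 = -500
  -Y**3 ↦ -1·1·64·1 = -64
  -3*Y**2*Z ↦ -3·1·16·5 = -240
  3*Z**3 ↦ 3·1·1·125 = 375
Sum: F(10, 4, 5) = (-2000) + (800) + (-1000) + (160) + (600) + (-500) + (-64) + (-240) + (375) = -1869.
Reducing mod 11: -1869 ≡ 1 (mod 11).
Since F(a, b, c) ≡ 1 ≠ 0 (mod 11), P does NOT lie on the curve.


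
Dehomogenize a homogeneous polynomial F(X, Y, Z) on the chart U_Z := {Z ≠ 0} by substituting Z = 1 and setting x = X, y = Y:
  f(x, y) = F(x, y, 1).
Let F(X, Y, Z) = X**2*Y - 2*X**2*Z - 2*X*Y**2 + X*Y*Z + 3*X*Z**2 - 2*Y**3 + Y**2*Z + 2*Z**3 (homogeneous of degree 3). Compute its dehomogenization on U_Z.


f(x, y) = x**2*y - 2*x**2 - 2*x*y**2 + x*y + 3*x - 2*y**3 + y**2 + 2

On U_Z we set Z = 1. Each monomial c·X^i·Y^j·Z^k in F becomes c·x^i·y^j·1^k = c·x^i·y^j.
Substituting Z = 1: F(X, Y, 1) = x**2*y - 2*x**2 - 2*x*y**2 + x*y + 3*x - 2*y**3 + y**2 + 2.
Note: deg(f) ≤ deg(F) = 3; strict inequality happens when F is divisible by Z (lost terms).


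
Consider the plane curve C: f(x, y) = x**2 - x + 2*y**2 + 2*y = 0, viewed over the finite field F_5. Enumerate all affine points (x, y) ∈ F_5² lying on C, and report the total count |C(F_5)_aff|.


Affine F_5-points: {(0, 0), (0, 4), (1, 0), (1, 4), (3, 1), (3, 3)}; count = 6.

For each of the 25 pairs (x, y) ∈ F_5², evaluate f(x, y) mod 5. Record the zeros.
  x = 0: [0↦0, 1↦4, 2↦2, 3↦4, 4↦0]  zeros at y ∈ {0, 4}
  x = 1: [0↦0, 1↦4, 2↦2, 3↦4, 4↦0]  zeros at y ∈ {0, 4}
  x = 2: [0↦2, 1↦1, 2↦4, 3↦1, 4↦2]  zeros at y ∈ ∅
  x = 3: [0↦1, 1↦0, 2↦3, 3↦0, 4↦1]  zeros at y ∈ {1, 3}
  x = 4: [0↦2, 1↦1, 2↦4, 3↦1, 4↦2]  zeros at y ∈ ∅
Collecting zeros: affine points = {(0, 0), (0, 4), (1, 0), (1, 4), (3, 1), (3, 3)}.
Total count |C(F_5)_aff| = 6.


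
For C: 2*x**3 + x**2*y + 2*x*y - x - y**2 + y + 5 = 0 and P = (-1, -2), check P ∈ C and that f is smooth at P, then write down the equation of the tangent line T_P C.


Tangent line at P: 5*x + 4*y + 13 = 0.

Step 1: f(-1, -2) = 0, so P lies on C.
Step 2: partial derivatives
  f_x(x, y) = 6*x**2 + 2*x*y + 2*y - 1, f_y(x, y) = x**2 + 2*x - 2*y + 1.
  f_x(P) = 5, f_y(P) = 4 (gradient nonzero, so P is smooth).
Step 3: tangent line at P: 5·(x − -1) + 4·(y − -2) = 0.
Expanding: 5*x + 4*y + 13 = 0.


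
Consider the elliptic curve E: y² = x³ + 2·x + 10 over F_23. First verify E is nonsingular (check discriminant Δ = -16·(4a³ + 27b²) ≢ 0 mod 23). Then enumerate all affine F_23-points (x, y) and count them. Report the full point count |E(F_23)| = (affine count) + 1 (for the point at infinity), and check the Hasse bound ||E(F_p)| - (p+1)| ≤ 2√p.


Affine points = {(1, 6), (1, 17), (4, 6), (4, 17), (6, 10), (6, 13), (8, 3), (8, 20), (10, 8), (10, 15), (11, 11), (11, 12), (13, 5), (13, 18), (17, 9), (17, 14), (18, 6), (18, 17), (20, 0)}; affine count = 19; |E(F_23)| = 20.

Discriminant check: Δ ∝ 4a³ + 27b² = 4·2³ + 27·10² = 4·8 + 27·100 ≡ 18 (mod 23). Nonzero ⇒ E is nonsingular.
For each x ∈ F_23, compute rhs = x³ + 2·x + 10 mod 23, then count y ∈ F_23 with y² ≡ rhs.
  x = 0: rhs = 10, matching y values: none (0 points).
  x = 1: rhs = 13, matching y values: 6, 17 (2 points).
  x = 2: rhs = 22, matching y values: none (0 points).
  x = 3: rhs = 20, matching y values: none (0 points).
  x = 4: rhs = 13, matching y values: 6, 17 (2 points).
  x = 5: rhs = 7, matching y values: none (0 points).
  x = 6: rhs = 8, matching y values: 10, 13 (2 points).
  x = 7: rhs = 22, matching y values: none (0 points).
  x = 8: rhs = 9, matching y values: 3, 20 (2 points).
  x = 9: rhs = 21, matching y values: none (0 points).
  x = 10: rhs = 18, matching y values: 8, 15 (2 points).
  x = 11: rhs = 6, matching y values: 11, 12 (2 points).
  x = 12: rhs = 14, matching y values: none (0 points).
  x = 13: rhs = 2, matching y values: 5, 18 (2 points).
  x = 14: rhs = 22, matching y values: none (0 points).
  x = 15: rhs = 11, matching y values: none (0 points).
  x = 16: rhs = 21, matching y values: none (0 points).
  x = 17: rhs = 12, matching y values: 9, 14 (2 points).
  x = 18: rhs = 13, matching y values: 6, 17 (2 points).
  x = 19: rhs = 7, matching y values: none (0 points).
  x = 20: rhs = 0, matching y values: 0 (1 points).
  x = 21: rhs = 21, matching y values: none (0 points).
  x = 22: rhs = 7, matching y values: none (0 points).
Total affine count: 19.
Full point count |E(F_23)| = 19 + 1 = 20.
Hasse bound: |20 − (23+1)| = |-4| = 4 ≤ 2√23 ≈ 9.5917 ✓.
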